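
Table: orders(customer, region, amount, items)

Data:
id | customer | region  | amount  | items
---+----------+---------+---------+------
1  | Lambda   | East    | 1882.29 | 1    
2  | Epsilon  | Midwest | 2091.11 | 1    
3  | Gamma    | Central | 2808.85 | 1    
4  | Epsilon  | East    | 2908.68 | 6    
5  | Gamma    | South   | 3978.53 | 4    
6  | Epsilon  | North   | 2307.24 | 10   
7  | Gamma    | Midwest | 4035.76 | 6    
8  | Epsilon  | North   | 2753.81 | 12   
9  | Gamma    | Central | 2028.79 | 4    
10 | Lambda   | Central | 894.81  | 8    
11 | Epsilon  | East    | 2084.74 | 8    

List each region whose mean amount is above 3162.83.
SELECT region, AVG(amount)
FROM orders
GROUP BY region
HAVING AVG(amount) > 3162.83

Result:
  South: avg=3978.53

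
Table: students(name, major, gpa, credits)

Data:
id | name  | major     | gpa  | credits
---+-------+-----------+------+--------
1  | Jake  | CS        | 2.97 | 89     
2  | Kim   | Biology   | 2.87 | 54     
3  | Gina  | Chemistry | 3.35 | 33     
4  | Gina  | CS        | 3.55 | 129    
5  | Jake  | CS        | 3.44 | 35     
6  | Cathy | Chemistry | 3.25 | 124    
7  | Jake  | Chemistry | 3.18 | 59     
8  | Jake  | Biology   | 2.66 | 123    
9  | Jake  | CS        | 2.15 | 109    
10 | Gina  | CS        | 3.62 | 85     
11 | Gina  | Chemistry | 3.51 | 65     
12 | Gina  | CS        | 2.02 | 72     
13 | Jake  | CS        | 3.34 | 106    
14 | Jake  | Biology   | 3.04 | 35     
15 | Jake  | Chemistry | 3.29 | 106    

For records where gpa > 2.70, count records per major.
SELECT major, COUNT(*)
FROM students
WHERE gpa > 2.70
GROUP BY major

Note: WHERE filters rows before grouping.

Result:
  Biology: 2
  CS: 5
  Chemistry: 5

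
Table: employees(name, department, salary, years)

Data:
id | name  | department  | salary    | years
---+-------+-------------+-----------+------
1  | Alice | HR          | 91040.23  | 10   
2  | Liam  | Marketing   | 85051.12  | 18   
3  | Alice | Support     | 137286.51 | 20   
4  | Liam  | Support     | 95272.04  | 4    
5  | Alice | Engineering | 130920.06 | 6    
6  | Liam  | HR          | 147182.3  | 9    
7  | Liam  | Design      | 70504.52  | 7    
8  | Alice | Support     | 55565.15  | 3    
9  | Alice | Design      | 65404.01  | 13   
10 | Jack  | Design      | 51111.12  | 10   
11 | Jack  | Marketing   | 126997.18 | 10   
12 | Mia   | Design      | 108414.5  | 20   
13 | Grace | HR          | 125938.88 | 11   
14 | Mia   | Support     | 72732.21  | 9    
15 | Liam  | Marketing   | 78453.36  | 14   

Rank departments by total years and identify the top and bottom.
SELECT department, SUM(years)
FROM employees
GROUP BY department
ORDER BY SUM(years)

All groups:
  Engineering: 6
  HR: 30
  Support: 36
  Marketing: 42
  Design: 50

Highest: Design (50)
Lowest: Engineering (6)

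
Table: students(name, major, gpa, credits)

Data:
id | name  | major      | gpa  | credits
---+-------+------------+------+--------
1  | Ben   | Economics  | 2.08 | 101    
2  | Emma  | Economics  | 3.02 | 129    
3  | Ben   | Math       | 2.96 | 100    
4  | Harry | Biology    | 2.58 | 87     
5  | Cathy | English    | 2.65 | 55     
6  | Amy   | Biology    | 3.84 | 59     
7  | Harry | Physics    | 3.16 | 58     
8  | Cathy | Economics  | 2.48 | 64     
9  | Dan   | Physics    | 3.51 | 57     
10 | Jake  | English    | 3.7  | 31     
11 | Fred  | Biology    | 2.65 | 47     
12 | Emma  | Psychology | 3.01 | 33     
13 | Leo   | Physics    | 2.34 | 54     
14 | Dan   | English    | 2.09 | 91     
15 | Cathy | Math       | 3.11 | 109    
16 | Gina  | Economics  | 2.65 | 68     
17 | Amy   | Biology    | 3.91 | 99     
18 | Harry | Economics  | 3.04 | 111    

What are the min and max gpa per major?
SELECT major, MIN(gpa), MAX(gpa)
FROM students
GROUP BY major

Result:
  Biology: min=2.58, max=3.91
  Economics: min=2.08, max=3.04
  English: min=2.09, max=3.70
  Math: min=2.96, max=3.11
  Physics: min=2.34, max=3.51
  Psychology: min=3.01, max=3.01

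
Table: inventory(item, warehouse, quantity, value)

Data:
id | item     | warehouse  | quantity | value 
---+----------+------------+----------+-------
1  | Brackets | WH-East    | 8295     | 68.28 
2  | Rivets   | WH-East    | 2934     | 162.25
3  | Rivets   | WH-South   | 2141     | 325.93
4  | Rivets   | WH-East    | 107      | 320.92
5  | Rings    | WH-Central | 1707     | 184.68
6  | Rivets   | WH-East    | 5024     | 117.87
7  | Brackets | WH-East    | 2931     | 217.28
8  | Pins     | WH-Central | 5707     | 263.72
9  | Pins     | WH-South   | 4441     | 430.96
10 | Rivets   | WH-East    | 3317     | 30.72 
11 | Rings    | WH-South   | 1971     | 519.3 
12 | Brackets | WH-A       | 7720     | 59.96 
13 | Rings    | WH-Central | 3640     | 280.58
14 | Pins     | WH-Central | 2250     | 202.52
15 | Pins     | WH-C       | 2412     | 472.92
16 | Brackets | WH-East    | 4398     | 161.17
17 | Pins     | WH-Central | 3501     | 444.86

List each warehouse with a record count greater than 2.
SELECT warehouse, COUNT(*) as cnt
FROM inventory
GROUP BY warehouse
HAVING COUNT(*) > 2

Result:
  WH-Central: 5
  WH-East: 7
  WH-South: 3

Note: HAVING filters groups after aggregation, WHERE filters rows before.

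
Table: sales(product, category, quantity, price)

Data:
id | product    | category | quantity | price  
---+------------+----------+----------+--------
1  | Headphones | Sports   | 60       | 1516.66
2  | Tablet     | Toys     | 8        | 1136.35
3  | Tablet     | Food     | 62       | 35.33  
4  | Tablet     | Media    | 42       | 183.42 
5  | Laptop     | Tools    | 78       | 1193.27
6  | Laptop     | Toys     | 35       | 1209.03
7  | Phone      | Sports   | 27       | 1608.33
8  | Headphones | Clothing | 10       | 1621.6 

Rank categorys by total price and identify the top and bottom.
SELECT category, SUM(price)
FROM sales
GROUP BY category
ORDER BY SUM(price)

All groups:
  Food: 35.33
  Media: 183.42
  Tools: 1193.27
  Clothing: 1621.60
  Toys: 2345.38
  Sports: 3124.99

Highest: Sports (3124.99)
Lowest: Food (35.33)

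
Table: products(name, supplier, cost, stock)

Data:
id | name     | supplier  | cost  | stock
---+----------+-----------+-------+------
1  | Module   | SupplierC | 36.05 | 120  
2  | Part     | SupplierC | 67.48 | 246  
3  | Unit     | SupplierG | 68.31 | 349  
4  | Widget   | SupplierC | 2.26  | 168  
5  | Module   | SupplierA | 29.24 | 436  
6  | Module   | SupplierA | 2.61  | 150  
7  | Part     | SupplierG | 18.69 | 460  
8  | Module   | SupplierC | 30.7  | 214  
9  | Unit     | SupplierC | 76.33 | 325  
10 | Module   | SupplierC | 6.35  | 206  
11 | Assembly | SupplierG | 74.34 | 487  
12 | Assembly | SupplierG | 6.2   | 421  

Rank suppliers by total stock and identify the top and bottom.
SELECT supplier, SUM(stock)
FROM products
GROUP BY supplier
ORDER BY SUM(stock)

All groups:
  SupplierA: 586
  SupplierC: 1279
  SupplierG: 1717

Highest: SupplierG (1717)
Lowest: SupplierA (586)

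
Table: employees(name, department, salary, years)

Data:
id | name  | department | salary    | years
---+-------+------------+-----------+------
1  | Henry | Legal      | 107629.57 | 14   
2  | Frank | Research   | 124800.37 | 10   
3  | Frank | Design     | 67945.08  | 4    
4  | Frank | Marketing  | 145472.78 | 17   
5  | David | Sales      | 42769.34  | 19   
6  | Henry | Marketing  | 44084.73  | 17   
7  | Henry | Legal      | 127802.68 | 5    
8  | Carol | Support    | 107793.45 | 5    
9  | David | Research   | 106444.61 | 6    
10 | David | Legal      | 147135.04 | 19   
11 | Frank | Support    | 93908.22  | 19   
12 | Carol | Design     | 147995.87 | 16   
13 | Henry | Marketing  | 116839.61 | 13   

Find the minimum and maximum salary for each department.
SELECT department, MIN(salary), MAX(salary)
FROM employees
GROUP BY department

Result:
  Design: min=67945.08, max=147995.87
  Legal: min=107629.57, max=147135.04
  Marketing: min=44084.73, max=145472.78
  Research: min=106444.61, max=124800.37
  Sales: min=42769.34, max=42769.34
  Support: min=93908.22, max=107793.45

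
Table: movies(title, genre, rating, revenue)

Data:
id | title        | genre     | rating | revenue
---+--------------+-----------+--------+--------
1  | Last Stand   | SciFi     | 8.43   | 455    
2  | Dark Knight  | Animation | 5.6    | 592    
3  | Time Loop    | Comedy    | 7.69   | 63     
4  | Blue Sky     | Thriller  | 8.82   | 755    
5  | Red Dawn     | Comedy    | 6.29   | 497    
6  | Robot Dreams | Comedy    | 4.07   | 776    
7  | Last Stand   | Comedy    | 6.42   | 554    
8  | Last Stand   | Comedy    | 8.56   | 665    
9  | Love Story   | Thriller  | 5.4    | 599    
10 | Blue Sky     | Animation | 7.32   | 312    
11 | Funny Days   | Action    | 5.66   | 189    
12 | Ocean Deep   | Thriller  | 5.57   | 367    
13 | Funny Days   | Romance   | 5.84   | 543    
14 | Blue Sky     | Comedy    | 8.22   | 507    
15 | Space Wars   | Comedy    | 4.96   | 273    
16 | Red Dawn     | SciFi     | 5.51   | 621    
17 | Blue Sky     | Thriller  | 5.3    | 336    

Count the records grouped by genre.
SELECT genre, COUNT(*) as count
FROM movies
GROUP BY genre

Result:
  Action: 1
  Animation: 2
  Comedy: 7
  Romance: 1
  SciFi: 2
  Thriller: 4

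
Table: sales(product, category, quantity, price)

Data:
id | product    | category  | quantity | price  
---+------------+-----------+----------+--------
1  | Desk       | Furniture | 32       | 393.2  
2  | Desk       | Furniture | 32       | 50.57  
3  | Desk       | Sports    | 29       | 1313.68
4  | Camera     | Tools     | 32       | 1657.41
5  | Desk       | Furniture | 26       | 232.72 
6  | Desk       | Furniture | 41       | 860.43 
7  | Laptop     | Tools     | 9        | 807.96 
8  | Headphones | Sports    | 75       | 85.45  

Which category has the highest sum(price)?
SELECT category, SUM(price) as val
FROM sales
GROUP BY category
ORDER BY val DESC
LIMIT 1

Result: Tools with sum(price) = 2465.37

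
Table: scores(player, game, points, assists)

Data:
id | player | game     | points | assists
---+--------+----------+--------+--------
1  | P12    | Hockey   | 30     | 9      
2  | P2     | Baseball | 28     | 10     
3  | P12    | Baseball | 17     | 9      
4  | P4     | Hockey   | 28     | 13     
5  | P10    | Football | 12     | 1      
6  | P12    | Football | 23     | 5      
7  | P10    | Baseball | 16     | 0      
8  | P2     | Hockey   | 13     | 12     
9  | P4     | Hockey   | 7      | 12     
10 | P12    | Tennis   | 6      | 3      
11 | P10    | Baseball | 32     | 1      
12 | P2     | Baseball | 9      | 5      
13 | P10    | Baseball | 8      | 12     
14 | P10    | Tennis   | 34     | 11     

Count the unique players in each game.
SELECT game, COUNT(DISTINCT player)
FROM scores
GROUP BY game

Result:
  Baseball: 3 distinct
  Football: 2 distinct
  Hockey: 3 distinct
  Tennis: 2 distinct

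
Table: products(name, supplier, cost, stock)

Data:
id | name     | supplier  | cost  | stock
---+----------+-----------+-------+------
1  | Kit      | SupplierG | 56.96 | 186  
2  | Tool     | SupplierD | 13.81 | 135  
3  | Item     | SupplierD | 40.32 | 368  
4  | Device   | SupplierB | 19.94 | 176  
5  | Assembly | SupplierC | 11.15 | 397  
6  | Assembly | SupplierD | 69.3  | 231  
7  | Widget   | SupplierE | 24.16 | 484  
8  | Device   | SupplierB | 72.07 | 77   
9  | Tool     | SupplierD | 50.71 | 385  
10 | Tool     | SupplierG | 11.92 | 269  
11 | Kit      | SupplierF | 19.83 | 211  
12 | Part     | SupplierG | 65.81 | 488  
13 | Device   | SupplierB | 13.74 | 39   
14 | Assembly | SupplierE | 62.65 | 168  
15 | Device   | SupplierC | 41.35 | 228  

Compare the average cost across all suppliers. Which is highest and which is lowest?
SELECT supplier, AVG(cost)
FROM products
GROUP BY supplier
ORDER BY AVG(cost)

All groups:
  SupplierF: 19.83
  SupplierC: 26.25
  SupplierB: 35.25
  SupplierE: 43.41
  SupplierD: 43.54
  SupplierG: 44.90

Highest: SupplierG (44.90)
Lowest: SupplierF (19.83)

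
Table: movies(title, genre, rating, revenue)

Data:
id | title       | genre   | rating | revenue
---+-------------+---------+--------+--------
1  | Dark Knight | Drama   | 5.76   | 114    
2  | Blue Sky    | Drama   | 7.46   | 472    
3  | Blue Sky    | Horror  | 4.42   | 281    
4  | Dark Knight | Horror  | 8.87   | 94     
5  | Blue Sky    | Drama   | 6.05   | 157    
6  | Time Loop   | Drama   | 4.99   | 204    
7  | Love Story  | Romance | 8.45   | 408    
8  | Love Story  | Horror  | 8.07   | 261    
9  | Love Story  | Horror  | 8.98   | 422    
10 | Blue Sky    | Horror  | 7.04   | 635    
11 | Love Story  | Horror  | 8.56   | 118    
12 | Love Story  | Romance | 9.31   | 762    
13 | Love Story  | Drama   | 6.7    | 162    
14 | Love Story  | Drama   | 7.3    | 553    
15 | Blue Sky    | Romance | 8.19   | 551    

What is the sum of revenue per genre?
SELECT genre, SUM(revenue) as result
FROM movies
GROUP BY genre

Result:
  Drama: 1662
  Horror: 1811
  Romance: 1721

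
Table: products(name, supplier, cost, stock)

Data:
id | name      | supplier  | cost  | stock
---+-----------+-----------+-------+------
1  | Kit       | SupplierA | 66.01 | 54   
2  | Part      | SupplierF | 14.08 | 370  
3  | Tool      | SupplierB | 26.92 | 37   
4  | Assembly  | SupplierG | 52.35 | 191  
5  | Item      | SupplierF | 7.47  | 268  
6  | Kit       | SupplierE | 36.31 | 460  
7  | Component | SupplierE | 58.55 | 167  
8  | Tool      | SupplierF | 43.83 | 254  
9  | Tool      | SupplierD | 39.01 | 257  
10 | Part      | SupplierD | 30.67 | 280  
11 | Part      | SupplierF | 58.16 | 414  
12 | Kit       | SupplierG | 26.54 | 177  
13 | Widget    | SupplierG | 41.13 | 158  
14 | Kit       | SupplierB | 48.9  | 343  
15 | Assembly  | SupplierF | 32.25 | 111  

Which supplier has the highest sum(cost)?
SELECT supplier, SUM(cost) as val
FROM products
GROUP BY supplier
ORDER BY val DESC
LIMIT 1

Result: SupplierF with sum(cost) = 155.79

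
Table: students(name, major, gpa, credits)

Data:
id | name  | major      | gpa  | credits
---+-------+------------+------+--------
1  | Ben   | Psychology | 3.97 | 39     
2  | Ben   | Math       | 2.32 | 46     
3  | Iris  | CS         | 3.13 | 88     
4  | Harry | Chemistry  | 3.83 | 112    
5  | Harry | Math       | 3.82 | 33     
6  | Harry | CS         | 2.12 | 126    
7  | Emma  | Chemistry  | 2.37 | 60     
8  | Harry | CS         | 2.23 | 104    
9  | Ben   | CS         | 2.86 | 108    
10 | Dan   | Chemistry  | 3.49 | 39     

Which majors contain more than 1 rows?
SELECT major, COUNT(*) as cnt
FROM students
GROUP BY major
HAVING COUNT(*) > 1

Result:
  CS: 4
  Chemistry: 3
  Math: 2

Note: HAVING filters groups after aggregation, WHERE filters rows before.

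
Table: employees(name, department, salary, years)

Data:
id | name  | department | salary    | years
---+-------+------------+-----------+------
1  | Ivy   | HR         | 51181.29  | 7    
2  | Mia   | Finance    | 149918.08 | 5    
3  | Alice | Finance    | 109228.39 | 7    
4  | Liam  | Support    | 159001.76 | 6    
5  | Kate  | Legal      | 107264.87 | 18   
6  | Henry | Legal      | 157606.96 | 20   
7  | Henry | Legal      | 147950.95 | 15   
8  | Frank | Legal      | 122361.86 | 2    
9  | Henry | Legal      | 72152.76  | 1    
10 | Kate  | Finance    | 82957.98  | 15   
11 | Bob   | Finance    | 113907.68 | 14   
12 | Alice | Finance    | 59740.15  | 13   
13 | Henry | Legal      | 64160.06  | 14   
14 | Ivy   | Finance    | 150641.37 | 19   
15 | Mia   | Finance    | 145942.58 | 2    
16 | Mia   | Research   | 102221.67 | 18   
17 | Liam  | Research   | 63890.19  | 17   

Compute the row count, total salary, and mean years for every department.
SELECT department,
       COUNT(*) as cnt,
       SUM(salary) as total_salary,
       AVG(years) as avg_years
FROM employees
GROUP BY department

Result:
  Finance: 7 records, 812336.23 total salary, 10.71 avg years
  HR: 1 records, 51181.29 total salary, 7.00 avg years
  Legal: 6 records, 671497.46 total salary, 11.67 avg years
  Research: 2 records, 166111.86 total salary, 17.50 avg years
  Support: 1 records, 159001.76 total salary, 6.00 avg years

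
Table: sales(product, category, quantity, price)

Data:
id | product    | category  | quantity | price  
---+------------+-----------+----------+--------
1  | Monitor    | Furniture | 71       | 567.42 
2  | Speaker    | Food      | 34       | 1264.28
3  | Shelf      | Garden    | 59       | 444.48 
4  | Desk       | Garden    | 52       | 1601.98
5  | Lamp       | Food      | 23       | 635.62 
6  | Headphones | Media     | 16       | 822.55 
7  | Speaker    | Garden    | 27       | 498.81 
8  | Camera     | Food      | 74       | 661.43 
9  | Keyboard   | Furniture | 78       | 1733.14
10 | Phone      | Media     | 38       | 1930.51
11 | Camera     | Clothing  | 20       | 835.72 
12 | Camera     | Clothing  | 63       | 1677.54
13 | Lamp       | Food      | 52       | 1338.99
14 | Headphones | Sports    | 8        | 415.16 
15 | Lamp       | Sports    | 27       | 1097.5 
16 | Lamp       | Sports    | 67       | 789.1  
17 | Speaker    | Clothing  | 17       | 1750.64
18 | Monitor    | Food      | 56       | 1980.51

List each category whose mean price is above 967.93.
SELECT category, AVG(price)
FROM sales
GROUP BY category
HAVING AVG(price) > 967.93

Result:
  Clothing: avg=1421.30
  Food: avg=1176.17
  Furniture: avg=1150.28
  Media: avg=1376.53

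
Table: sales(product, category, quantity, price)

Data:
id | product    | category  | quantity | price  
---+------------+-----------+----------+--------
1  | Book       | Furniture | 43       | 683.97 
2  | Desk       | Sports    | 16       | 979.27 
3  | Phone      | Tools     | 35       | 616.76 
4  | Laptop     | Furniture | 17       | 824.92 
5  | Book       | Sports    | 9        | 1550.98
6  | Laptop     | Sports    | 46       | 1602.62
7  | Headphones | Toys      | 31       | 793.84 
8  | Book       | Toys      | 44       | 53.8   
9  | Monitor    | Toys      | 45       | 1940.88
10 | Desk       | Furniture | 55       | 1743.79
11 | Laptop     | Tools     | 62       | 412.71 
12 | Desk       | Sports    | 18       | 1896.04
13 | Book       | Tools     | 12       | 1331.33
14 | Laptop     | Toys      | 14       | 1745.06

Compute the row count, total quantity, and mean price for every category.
SELECT category,
       COUNT(*) as cnt,
       SUM(quantity) as total_quantity,
       AVG(price) as avg_price
FROM sales
GROUP BY category

Result:
  Furniture: 3 records, 115 total quantity, 1084.23 avg price
  Sports: 4 records, 89 total quantity, 1507.23 avg price
  Tools: 3 records, 109 total quantity, 786.93 avg price
  Toys: 4 records, 134 total quantity, 1133.40 avg price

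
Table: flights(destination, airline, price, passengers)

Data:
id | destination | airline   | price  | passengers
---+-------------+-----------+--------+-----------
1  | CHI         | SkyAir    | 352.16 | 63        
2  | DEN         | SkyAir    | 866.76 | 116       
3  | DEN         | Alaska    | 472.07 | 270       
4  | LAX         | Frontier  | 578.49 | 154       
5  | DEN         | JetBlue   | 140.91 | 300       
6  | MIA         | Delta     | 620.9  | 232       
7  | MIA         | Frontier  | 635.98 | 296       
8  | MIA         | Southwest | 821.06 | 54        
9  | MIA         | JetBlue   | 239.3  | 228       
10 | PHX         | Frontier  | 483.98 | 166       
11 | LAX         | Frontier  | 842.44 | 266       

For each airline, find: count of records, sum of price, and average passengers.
SELECT airline,
       COUNT(*) as cnt,
       SUM(price) as total_price,
       AVG(passengers) as avg_passengers
FROM flights
GROUP BY airline

Result:
  Alaska: 1 records, 472.07 total price, 270.00 avg passengers
  Delta: 1 records, 620.90 total price, 232.00 avg passengers
  Frontier: 4 records, 2540.89 total price, 220.50 avg passengers
  JetBlue: 2 records, 380.21 total price, 264.00 avg passengers
  SkyAir: 2 records, 1218.92 total price, 89.50 avg passengers
  Southwest: 1 records, 821.06 total price, 54.00 avg passengers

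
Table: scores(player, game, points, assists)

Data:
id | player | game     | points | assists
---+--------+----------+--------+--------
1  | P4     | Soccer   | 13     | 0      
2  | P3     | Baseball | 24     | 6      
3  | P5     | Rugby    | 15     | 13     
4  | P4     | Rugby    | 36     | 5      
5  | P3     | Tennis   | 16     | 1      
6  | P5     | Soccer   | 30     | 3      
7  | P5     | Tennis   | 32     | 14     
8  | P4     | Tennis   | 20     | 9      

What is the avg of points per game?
SELECT game, AVG(points) as result
FROM scores
GROUP BY game

Result:
  Baseball: 24.00
  Rugby: 25.50
  Soccer: 21.50
  Tennis: 22.67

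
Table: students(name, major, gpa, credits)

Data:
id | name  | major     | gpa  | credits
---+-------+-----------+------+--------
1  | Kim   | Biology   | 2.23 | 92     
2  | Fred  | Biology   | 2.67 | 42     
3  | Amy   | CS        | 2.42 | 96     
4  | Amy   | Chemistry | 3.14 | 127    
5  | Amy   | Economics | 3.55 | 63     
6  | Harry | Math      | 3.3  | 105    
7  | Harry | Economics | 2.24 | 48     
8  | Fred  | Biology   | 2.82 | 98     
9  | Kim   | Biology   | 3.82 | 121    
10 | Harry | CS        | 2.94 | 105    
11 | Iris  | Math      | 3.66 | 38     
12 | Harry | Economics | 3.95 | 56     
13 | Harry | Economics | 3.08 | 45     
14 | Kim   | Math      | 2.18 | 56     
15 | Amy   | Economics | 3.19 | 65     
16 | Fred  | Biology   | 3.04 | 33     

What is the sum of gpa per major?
SELECT major, SUM(gpa) as result
FROM students
GROUP BY major

Result:
  Biology: 14.58
  CS: 5.36
  Chemistry: 3.14
  Economics: 16.01
  Math: 9.14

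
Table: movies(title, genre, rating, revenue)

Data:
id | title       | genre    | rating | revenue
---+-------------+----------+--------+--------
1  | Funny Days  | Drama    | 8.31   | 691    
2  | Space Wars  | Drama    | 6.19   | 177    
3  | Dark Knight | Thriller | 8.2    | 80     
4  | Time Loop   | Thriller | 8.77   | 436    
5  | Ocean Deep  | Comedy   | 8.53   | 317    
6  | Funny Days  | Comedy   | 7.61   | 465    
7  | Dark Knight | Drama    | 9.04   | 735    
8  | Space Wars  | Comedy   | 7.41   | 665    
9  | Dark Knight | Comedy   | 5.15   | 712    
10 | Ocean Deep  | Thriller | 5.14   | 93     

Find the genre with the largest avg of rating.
SELECT genre, AVG(rating) as val
FROM movies
GROUP BY genre
ORDER BY val DESC
LIMIT 1

Result: Drama with avg(rating) = 7.85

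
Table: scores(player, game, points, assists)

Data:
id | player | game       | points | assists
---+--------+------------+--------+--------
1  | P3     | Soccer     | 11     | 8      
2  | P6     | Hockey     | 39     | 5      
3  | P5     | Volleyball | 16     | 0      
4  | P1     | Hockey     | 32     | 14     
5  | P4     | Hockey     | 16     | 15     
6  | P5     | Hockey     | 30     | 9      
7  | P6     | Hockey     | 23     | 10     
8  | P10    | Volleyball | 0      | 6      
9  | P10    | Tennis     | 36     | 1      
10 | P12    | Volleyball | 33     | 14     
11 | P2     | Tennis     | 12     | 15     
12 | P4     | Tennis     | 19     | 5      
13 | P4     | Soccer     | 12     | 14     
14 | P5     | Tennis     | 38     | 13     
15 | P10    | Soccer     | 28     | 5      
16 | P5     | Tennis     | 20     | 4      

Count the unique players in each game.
SELECT game, COUNT(DISTINCT player)
FROM scores
GROUP BY game

Result:
  Hockey: 4 distinct
  Soccer: 3 distinct
  Tennis: 4 distinct
  Volleyball: 3 distinct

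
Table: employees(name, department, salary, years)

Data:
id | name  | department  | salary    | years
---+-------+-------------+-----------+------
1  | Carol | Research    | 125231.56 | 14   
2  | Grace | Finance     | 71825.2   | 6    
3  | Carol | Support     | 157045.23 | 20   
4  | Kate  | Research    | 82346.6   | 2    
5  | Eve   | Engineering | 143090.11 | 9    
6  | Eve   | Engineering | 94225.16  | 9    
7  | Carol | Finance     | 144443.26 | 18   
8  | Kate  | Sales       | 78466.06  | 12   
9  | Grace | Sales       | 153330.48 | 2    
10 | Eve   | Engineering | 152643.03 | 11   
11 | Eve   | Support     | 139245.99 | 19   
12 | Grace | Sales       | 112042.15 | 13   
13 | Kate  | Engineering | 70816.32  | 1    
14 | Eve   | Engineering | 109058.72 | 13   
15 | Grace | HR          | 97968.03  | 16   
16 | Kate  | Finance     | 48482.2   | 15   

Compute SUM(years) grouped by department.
SELECT department, SUM(years) as result
FROM employees
GROUP BY department

Result:
  Engineering: 43
  Finance: 39
  HR: 16
  Research: 16
  Sales: 27
  Support: 39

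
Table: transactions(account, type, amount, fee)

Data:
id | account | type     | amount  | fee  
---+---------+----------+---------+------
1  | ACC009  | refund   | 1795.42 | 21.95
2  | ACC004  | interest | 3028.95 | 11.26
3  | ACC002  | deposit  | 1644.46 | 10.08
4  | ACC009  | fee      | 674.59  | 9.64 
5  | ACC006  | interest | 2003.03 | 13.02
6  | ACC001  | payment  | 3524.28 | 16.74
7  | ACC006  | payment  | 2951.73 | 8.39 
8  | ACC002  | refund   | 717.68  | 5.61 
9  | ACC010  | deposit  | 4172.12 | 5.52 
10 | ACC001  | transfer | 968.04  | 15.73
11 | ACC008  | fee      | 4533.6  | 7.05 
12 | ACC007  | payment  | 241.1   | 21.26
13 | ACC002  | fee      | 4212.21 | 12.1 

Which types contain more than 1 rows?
SELECT type, COUNT(*) as cnt
FROM transactions
GROUP BY type
HAVING COUNT(*) > 1

Result:
  deposit: 2
  fee: 3
  interest: 2
  payment: 3
  refund: 2

Note: HAVING filters groups after aggregation, WHERE filters rows before.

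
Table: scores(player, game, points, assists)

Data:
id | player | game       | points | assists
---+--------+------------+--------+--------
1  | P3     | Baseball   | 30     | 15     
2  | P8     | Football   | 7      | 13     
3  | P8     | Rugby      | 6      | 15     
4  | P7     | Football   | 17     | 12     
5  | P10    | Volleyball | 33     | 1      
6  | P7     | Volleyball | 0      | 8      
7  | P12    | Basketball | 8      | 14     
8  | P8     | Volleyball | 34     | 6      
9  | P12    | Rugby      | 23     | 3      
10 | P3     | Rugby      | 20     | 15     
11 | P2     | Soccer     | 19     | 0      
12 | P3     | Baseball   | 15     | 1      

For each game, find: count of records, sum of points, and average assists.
SELECT game,
       COUNT(*) as cnt,
       SUM(points) as total_points,
       AVG(assists) as avg_assists
FROM scores
GROUP BY game

Result:
  Baseball: 2 records, 45 total points, 8.00 avg assists
  Basketball: 1 records, 8 total points, 14.00 avg assists
  Football: 2 records, 24 total points, 12.50 avg assists
  Rugby: 3 records, 49 total points, 11.00 avg assists
  Soccer: 1 records, 19 total points, 0.00 avg assists
  Volleyball: 3 records, 67 total points, 5.00 avg assists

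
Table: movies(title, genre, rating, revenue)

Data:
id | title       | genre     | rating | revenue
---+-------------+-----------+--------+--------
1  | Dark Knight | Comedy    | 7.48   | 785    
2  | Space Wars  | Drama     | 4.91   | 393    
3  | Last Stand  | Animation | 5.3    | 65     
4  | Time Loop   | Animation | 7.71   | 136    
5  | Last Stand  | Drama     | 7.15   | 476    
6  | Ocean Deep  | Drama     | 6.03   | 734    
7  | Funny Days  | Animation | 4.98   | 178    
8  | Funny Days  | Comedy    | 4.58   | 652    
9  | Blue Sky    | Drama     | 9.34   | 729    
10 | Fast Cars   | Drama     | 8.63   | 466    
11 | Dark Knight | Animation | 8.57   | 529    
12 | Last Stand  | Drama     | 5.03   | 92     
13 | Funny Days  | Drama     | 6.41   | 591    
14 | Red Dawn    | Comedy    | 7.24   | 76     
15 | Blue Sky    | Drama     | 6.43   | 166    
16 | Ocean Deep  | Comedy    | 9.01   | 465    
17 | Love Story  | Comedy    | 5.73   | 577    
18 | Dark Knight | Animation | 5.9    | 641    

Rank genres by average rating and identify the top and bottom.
SELECT genre, AVG(rating)
FROM movies
GROUP BY genre
ORDER BY AVG(rating)

All groups:
  Animation: 6.49
  Drama: 6.74
  Comedy: 6.81

Highest: Comedy (6.81)
Lowest: Animation (6.49)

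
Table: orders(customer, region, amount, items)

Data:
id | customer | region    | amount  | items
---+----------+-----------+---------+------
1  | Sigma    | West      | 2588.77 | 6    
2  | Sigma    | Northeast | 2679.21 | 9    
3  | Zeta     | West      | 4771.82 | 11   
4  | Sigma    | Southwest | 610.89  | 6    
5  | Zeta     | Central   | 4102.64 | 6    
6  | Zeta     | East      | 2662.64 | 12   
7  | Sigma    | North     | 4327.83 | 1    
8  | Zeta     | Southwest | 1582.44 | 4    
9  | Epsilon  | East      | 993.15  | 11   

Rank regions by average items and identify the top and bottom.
SELECT region, AVG(items)
FROM orders
GROUP BY region
ORDER BY AVG(items)

All groups:
  North: 1.00
  Southwest: 5.00
  Central: 6.00
  West: 8.50
  Northeast: 9.00
  East: 11.50

Highest: East (11.50)
Lowest: North (1.00)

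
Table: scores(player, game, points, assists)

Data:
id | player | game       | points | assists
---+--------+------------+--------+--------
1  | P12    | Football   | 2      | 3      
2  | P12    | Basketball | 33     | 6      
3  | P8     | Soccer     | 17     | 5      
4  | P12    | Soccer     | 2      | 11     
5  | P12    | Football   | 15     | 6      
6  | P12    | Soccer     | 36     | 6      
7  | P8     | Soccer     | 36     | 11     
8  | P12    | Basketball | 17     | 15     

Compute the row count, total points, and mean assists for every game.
SELECT game,
       COUNT(*) as cnt,
       SUM(points) as total_points,
       AVG(assists) as avg_assists
FROM scores
GROUP BY game

Result:
  Basketball: 2 records, 50 total points, 10.50 avg assists
  Football: 2 records, 17 total points, 4.50 avg assists
  Soccer: 4 records, 91 total points, 8.25 avg assists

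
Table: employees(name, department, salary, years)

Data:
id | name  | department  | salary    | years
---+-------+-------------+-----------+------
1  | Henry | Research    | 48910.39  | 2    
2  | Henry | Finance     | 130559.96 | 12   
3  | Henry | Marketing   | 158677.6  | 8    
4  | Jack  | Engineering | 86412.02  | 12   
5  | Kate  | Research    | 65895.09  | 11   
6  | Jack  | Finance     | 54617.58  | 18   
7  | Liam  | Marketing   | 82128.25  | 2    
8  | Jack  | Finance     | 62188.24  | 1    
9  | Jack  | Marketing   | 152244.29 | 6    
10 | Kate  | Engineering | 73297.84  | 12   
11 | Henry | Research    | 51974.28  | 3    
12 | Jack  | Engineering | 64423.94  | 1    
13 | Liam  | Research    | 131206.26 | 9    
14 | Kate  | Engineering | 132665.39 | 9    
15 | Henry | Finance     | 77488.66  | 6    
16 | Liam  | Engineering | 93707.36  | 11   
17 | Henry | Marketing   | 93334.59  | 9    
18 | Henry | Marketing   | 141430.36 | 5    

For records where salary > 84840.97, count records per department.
SELECT department, COUNT(*)
FROM employees
WHERE salary > 84840.97
GROUP BY department

Note: WHERE filters rows before grouping.

Result:
  Engineering: 3
  Finance: 1
  Marketing: 4
  Research: 1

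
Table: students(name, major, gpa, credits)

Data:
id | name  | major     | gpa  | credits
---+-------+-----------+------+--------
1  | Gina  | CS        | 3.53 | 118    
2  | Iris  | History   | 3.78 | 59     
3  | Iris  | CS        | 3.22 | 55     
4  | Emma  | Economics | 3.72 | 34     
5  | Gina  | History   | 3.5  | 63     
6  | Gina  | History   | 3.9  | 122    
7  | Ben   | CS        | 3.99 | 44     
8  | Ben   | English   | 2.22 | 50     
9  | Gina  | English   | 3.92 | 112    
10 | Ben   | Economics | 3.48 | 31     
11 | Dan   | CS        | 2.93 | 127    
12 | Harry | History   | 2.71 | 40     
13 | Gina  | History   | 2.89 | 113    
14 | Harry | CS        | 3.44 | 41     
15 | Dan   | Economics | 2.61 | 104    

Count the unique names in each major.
SELECT major, COUNT(DISTINCT name)
FROM students
GROUP BY major

Result:
  CS: 5 distinct
  Economics: 3 distinct
  English: 2 distinct
  History: 3 distinct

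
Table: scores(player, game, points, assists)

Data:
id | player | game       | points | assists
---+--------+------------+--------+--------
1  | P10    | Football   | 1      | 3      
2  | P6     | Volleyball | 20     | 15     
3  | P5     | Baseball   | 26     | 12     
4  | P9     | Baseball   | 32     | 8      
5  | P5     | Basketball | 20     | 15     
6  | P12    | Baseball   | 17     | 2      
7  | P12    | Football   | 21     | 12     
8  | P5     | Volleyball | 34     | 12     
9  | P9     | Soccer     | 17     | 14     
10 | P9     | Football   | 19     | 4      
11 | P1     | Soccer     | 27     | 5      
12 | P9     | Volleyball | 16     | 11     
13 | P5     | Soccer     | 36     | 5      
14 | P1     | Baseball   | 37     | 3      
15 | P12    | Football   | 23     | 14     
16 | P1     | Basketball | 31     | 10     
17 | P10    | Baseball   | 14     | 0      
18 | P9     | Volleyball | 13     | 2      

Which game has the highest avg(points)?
SELECT game, AVG(points) as val
FROM scores
GROUP BY game
ORDER BY val DESC
LIMIT 1

Result: Soccer with avg(points) = 26.67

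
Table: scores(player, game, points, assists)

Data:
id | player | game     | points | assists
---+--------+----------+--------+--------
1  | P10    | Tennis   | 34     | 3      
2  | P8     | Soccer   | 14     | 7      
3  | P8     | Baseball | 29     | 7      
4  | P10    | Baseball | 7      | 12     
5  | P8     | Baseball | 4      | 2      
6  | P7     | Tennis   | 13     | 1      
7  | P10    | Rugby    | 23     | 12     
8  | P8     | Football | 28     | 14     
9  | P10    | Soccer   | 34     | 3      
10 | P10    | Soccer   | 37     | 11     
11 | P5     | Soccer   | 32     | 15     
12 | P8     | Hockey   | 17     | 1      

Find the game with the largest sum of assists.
SELECT game, SUM(assists) as val
FROM scores
GROUP BY game
ORDER BY val DESC
LIMIT 1

Result: Soccer with sum(assists) = 36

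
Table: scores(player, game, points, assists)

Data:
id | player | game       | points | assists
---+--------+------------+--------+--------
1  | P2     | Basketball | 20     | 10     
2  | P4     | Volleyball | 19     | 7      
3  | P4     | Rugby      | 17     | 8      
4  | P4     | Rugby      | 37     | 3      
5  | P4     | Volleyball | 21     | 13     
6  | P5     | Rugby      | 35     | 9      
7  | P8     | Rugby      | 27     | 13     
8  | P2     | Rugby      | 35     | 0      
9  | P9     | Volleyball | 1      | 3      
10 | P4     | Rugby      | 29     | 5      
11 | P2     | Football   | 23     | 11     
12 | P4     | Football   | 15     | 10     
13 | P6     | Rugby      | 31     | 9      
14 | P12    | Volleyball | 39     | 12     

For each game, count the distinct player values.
SELECT game, COUNT(DISTINCT player)
FROM scores
GROUP BY game

Result:
  Basketball: 1 distinct
  Football: 2 distinct
  Rugby: 5 distinct
  Volleyball: 3 distinct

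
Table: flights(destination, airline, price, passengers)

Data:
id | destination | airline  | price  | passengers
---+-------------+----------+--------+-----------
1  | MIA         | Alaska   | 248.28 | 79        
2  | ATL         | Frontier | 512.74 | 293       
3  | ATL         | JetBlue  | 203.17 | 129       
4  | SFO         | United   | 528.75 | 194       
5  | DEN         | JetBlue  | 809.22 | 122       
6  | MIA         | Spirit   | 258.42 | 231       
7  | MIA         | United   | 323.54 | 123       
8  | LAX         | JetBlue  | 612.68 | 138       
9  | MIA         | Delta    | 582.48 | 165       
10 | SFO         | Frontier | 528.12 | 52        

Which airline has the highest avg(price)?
SELECT airline, AVG(price) as val
FROM flights
GROUP BY airline
ORDER BY val DESC
LIMIT 1

Result: Delta with avg(price) = 582.48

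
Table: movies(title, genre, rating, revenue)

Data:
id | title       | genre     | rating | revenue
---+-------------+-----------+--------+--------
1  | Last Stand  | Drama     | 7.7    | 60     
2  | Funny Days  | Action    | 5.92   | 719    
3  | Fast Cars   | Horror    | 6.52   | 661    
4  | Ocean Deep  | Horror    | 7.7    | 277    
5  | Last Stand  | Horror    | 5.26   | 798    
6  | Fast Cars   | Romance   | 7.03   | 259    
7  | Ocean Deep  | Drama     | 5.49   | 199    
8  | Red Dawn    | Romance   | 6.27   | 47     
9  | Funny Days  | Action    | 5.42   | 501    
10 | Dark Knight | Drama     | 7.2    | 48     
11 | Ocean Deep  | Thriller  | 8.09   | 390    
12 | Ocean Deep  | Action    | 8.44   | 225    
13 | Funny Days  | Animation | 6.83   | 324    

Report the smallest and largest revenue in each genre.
SELECT genre, MIN(revenue), MAX(revenue)
FROM movies
GROUP BY genre

Result:
  Action: min=225, max=719
  Animation: min=324, max=324
  Drama: min=48, max=199
  Horror: min=277, max=798
  Romance: min=47, max=259
  Thriller: min=390, max=390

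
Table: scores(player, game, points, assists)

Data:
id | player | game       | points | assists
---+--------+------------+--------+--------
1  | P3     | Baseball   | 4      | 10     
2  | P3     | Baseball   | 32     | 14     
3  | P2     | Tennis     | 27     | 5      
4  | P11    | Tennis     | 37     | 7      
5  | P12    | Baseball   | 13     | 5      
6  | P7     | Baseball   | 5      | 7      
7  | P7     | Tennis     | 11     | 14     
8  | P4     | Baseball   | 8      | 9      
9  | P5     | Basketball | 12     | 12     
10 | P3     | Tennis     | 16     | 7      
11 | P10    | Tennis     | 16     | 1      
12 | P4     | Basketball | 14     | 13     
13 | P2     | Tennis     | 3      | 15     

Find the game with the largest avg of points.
SELECT game, AVG(points) as val
FROM scores
GROUP BY game
ORDER BY val DESC
LIMIT 1

Result: Tennis with avg(points) = 18.33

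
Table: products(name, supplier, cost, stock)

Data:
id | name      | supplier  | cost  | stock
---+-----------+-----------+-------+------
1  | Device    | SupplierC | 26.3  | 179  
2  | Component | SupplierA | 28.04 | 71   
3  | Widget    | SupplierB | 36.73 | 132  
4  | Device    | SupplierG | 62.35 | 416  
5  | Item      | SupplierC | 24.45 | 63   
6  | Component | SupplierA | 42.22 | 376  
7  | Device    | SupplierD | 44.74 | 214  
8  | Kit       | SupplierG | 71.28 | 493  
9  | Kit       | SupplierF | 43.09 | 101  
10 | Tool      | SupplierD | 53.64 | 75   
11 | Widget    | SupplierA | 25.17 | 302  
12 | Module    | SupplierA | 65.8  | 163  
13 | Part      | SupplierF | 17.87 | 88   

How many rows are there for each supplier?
SELECT supplier, COUNT(*) as count
FROM products
GROUP BY supplier

Result:
  SupplierA: 4
  SupplierB: 1
  SupplierC: 2
  SupplierD: 2
  SupplierF: 2
  SupplierG: 2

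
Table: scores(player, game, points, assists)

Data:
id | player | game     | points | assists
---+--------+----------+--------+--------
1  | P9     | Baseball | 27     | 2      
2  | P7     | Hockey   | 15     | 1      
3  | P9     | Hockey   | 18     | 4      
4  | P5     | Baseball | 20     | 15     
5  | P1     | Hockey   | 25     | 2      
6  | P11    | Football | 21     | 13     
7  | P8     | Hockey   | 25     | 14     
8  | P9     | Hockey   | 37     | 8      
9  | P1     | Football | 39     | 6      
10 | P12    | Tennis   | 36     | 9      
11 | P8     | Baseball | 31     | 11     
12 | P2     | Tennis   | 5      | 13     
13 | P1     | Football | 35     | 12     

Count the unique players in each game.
SELECT game, COUNT(DISTINCT player)
FROM scores
GROUP BY game

Result:
  Baseball: 3 distinct
  Football: 2 distinct
  Hockey: 4 distinct
  Tennis: 2 distinct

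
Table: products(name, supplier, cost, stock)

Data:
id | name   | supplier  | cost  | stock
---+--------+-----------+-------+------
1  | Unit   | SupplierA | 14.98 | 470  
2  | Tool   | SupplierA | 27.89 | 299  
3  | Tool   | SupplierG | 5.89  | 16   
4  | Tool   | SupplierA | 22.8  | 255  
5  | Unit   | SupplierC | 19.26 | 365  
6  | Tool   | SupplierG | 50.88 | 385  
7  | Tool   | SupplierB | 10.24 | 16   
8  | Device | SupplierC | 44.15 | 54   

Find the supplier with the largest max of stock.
SELECT supplier, MAX(stock) as val
FROM products
GROUP BY supplier
ORDER BY val DESC
LIMIT 1

Result: SupplierA with max(stock) = 470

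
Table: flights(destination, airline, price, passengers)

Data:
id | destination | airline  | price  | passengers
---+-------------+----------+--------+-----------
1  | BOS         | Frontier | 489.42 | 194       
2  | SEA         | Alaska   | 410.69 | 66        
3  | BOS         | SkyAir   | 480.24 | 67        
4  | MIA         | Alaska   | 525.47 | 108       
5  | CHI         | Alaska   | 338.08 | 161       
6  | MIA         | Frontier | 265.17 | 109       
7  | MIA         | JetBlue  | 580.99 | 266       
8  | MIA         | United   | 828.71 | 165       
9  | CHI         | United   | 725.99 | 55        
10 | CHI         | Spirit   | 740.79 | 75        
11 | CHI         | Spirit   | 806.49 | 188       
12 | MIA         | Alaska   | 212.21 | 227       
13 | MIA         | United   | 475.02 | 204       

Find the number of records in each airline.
SELECT airline, COUNT(*) as count
FROM flights
GROUP BY airline

Result:
  Alaska: 4
  Frontier: 2
  JetBlue: 1
  SkyAir: 1
  Spirit: 2
  United: 3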